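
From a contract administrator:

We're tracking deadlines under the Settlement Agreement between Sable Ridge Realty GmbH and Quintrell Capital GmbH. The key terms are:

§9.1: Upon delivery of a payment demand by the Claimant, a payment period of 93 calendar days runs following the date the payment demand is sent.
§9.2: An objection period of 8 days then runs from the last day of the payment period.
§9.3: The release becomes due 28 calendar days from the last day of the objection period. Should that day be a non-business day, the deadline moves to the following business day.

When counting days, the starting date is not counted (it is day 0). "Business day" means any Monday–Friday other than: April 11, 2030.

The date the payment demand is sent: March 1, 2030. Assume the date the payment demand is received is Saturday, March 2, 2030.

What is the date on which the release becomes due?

The last day of the payment period: 93 calendar days after March 1, 2030 is June 2, 2030.
The last day of the objection period: 8 calendar days after June 2, 2030 is June 10, 2030.
Adding 28 calendar days to June 10, 2030 gives July 8, 2030, which is the date on which the release becomes due. July 8, 2030 is a Monday and is not a listed holiday, so no roll-forward applies.

July 8, 2030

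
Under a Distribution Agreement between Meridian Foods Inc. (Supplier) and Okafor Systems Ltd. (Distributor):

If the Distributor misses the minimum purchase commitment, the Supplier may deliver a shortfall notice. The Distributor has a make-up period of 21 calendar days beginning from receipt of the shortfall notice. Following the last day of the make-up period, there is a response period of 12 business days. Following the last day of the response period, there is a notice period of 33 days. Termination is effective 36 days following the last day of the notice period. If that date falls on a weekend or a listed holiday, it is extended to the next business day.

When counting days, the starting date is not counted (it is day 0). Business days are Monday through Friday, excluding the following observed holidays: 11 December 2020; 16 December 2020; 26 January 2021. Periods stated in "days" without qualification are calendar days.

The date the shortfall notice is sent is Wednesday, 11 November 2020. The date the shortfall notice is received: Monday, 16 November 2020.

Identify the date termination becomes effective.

Adding 21 calendar days to 16 November 2020 gives 7 December 2020, which is the last day of the make-up period.
From Monday, 7 December 2020, 12 business days (Dec 8, Dec 9, Dec 10, Dec 14, …, Dec 23, Dec 24, Dec 25, skipping weekends and the listed holidays on Dec 11, Dec 16) brings us to Friday, 25 December 2020, which is the last day of the response period.
Adding 33 calendar days to 25 December 2020 gives 27 January 2021, which is the last day of the notice period.
The date termination becomes effective: 27 January 2021 + 36 days = 4 March 2021. 4 March 2021 is a Thursday and is not a listed holiday, so no roll-forward applies.

4 March 2021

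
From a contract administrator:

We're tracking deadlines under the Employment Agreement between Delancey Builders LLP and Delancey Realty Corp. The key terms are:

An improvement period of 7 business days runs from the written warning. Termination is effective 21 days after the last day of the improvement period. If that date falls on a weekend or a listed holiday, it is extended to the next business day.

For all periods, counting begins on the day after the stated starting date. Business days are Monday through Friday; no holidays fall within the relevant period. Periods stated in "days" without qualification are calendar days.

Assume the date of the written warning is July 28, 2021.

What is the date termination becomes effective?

August 27, 2021

From Wednesday, July 28, 2021, 7 business days (Jul 29, Jul 30, Aug 2, Aug 3, Aug 4, Aug 5, Aug 6, skipping weekends) brings us to Friday, August 6, 2021, which is the last day of the improvement period.
The date termination becomes effective: August 6, 2021 + 21 days = August 27, 2021. August 27, 2021 is a Friday, so no roll-forward applies.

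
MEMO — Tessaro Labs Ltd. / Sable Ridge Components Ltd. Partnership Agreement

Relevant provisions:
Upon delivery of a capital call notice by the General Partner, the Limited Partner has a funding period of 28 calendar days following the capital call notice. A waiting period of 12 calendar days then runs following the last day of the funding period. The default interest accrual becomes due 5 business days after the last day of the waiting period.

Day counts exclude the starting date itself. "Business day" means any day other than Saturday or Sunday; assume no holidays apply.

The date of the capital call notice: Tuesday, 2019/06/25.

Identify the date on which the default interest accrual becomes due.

Adding 28 calendar days to 2019/06/25 gives 2019/07/23, which is the last day of the funding period.
The last day of the waiting period: 2019/07/23 + 12 days = 2019/08/04.
From Sunday, 2019/08/04, 5 business days (Aug 5, Aug 6, Aug 7, Aug 8, Aug 9, skipping weekends) brings us to Friday, 2019/08/09, which is the date on which the default interest accrual becomes due.

2019/08/09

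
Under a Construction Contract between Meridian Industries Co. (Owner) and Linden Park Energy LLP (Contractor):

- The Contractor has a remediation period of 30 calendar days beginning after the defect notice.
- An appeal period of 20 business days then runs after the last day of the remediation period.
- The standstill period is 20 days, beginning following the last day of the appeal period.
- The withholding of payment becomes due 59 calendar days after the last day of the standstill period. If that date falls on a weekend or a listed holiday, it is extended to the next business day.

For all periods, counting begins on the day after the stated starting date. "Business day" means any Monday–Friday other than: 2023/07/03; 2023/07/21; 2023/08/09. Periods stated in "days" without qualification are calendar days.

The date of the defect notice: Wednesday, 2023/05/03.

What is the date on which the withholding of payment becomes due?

2023/09/18

The last day of the remediation period: 2023/05/03 + 30 days = 2023/06/02.
From Friday, 2023/06/02, 20 business days (Jun 5, Jun 6, Jun 7, Jun 8, …, Jun 28, Jun 29, Jun 30, skipping weekends) brings us to Friday, 2023/06/30, which is the last day of the appeal period.
The last day of the standstill period: 2023/06/30 + 20 days = 2023/07/20.
The date on which the withholding of payment becomes due: 59 calendar days after 2023/07/20 is 2023/09/17. That falls on a Sunday, so it rolls to the next business day, Monday, 2023/09/18.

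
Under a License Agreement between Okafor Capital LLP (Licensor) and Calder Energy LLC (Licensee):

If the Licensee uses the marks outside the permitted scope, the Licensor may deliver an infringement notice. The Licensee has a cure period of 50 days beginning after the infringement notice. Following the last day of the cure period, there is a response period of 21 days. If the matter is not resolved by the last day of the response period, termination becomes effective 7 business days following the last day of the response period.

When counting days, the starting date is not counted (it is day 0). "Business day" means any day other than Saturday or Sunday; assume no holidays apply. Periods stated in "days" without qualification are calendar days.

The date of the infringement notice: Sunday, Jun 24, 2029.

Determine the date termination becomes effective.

Sep 12, 2029

The last day of the cure period: Jun 24, 2029 + 50 days = Aug 13, 2029.
The last day of the response period: 21 calendar days after Aug 13, 2029 is Sep 3, 2029.
The date termination becomes effective: 7 business days after Monday, Sep 3, 2029, skipping weekends — Sep 4, Sep 5, Sep 6, Sep 7, Sep 10, Sep 11, Sep 12 — lands on Wednesday, Sep 12, 2029.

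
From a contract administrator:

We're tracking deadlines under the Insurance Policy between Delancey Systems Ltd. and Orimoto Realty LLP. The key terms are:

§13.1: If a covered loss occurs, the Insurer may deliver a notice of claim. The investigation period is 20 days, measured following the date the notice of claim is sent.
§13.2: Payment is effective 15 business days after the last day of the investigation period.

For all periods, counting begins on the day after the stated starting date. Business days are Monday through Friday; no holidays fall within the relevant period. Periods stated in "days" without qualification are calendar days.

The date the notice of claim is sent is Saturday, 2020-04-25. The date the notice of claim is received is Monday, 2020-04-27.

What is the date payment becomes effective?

The last day of the investigation period: 20 calendar days after 2020-04-25 is 2020-05-15.
The date payment becomes effective: 15 business days after Friday, 2020-05-15, skipping weekends — May 18, May 19, May 20, May 21, …, Jun 3, Jun 4, Jun 5 — lands on Friday, 2020-06-05.

2020-06-05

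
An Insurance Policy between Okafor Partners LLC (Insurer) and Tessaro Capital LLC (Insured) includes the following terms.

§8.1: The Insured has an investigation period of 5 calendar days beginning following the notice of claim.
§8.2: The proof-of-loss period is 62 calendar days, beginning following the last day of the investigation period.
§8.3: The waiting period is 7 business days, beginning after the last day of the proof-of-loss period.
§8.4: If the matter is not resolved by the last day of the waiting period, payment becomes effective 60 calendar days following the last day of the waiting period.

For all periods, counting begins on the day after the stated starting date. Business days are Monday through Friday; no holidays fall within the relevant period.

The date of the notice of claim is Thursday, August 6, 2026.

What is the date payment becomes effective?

The last day of the investigation period: 5 calendar days after August 6, 2026 is August 11, 2026.
The last day of the proof-of-loss period: 62 calendar days after August 11, 2026 is October 12, 2026.
From Monday, October 12, 2026, 7 business days (Oct 13, Oct 14, Oct 15, Oct 16, Oct 19, Oct 20, Oct 21, skipping weekends) brings us to Wednesday, October 21, 2026, which is the last day of the waiting period.
The date payment becomes effective: October 21, 2026 + 60 days = December 20, 2026.

December 20, 2026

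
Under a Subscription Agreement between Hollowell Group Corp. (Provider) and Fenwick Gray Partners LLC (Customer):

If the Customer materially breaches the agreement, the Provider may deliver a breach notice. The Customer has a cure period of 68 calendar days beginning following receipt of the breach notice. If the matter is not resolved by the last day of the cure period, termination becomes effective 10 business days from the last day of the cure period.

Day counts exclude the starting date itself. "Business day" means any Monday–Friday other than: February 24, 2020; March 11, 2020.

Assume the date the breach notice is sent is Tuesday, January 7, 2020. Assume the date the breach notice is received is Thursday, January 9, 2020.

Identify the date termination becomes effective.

Adding 68 calendar days to January 9, 2020 gives March 17, 2020, which is the last day of the cure period.
The date termination becomes effective: counting 10 business days from Tuesday, March 17, 2020 (Mar 18, Mar 19, Mar 20, Mar 23, Mar 24, Mar 25, Mar 26, Mar 27, Mar 30, Mar 31, skipping weekends) reaches Tuesday, March 31, 2020.

March 31, 2020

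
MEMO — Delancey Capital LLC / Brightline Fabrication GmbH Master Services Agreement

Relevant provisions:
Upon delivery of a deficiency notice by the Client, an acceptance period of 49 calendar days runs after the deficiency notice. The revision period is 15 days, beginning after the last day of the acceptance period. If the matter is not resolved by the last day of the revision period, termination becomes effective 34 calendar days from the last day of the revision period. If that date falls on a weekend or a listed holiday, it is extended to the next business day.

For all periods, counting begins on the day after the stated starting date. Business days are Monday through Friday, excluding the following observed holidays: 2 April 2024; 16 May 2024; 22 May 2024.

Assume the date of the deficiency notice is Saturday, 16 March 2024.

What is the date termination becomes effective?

The last day of the acceptance period: 16 March 2024 + 49 days = 4 May 2024.
The last day of the revision period: 15 calendar days after 4 May 2024 is 19 May 2024.
Adding 34 calendar days to 19 May 2024 gives 22 June 2024, which is the date termination becomes effective. That falls on a Saturday, so it rolls to the next business day, Monday, 24 June 2024.

24 June 2024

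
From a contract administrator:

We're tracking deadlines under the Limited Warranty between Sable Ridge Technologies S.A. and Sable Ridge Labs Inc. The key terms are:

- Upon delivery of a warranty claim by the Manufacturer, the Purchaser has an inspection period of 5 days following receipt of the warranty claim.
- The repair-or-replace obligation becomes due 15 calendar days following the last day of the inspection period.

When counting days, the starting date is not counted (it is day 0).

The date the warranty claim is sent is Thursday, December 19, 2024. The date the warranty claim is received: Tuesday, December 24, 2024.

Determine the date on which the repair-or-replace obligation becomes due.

January 13, 2025

The last day of the inspection period: 5 calendar days after December 24, 2024 is December 29, 2024.
Adding 15 calendar days to December 29, 2024 gives January 13, 2025, which is the date on which the repair-or-replace obligation becomes due.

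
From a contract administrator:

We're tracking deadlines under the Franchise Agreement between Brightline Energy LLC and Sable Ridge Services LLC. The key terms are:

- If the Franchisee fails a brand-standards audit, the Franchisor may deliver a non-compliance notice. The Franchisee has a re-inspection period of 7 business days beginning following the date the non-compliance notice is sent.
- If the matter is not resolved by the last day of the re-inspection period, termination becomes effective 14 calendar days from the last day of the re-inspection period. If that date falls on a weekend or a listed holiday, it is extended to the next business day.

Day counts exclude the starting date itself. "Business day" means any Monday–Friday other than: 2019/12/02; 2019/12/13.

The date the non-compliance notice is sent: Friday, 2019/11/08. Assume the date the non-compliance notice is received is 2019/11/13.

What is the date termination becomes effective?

The last day of the re-inspection period: 7 business days after Friday, 2019/11/08, skipping weekends — Nov 11, Nov 12, Nov 13, Nov 14, Nov 15, Nov 18, Nov 19 — lands on Tuesday, 2019/11/19.
The date termination becomes effective: 2019/11/19 + 14 days = 2019/12/03. 2019/12/03 is a Tuesday and is not a listed holiday, so no roll-forward applies.

2019/12/03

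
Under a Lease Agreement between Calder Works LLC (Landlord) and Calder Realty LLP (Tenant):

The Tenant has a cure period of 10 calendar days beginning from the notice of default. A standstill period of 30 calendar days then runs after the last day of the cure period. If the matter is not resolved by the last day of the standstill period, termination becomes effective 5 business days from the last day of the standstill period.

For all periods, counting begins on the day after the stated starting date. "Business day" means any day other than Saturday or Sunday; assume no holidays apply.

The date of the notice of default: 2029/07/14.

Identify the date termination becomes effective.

The last day of the cure period: 2029/07/14 + 10 days = 2029/07/24.
The last day of the standstill period: 2029/07/24 + 30 days = 2029/08/23.
The date termination becomes effective: 5 business days after Thursday, 2029/08/23, skipping weekends — Aug 24, Aug 27, Aug 28, Aug 29, Aug 30 — lands on Thursday, 2029/08/30.

2029/08/30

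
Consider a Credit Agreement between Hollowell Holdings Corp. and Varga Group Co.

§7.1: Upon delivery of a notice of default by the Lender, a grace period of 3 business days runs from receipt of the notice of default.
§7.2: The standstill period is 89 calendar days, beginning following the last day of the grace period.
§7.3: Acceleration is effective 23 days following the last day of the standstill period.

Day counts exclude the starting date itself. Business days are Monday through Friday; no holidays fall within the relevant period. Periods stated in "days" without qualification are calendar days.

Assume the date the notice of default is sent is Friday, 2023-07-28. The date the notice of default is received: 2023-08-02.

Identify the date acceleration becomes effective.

The last day of the grace period: 3 business days after Wednesday, 2023-08-02, skipping weekends — Aug 3, Aug 4, Aug 7 — lands on Monday, 2023-08-07.
The last day of the standstill period: 2023-08-07 + 89 days = 2023-11-04.
The date acceleration becomes effective: 23 calendar days after 2023-11-04 is 2023-11-27.

2023-11-27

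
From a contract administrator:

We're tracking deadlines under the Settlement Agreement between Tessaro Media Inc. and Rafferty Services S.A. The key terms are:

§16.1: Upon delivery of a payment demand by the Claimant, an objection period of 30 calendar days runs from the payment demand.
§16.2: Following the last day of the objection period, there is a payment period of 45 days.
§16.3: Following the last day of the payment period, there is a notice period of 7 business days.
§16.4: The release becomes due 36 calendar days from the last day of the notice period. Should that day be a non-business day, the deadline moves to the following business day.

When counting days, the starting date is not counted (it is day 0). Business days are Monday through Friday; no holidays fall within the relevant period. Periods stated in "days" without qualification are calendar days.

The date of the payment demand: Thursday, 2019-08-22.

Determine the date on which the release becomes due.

2019-12-20

The last day of the objection period: 2019-08-22 + 30 days = 2019-09-21.
The last day of the payment period: 45 calendar days after 2019-09-21 is 2019-11-05.
The last day of the notice period: 7 business days after Tuesday, 2019-11-05, skipping weekends — Nov 6, Nov 7, Nov 8, Nov 11, Nov 12, Nov 13, Nov 14 — lands on Thursday, 2019-11-14.
The date on which the release becomes due: 36 calendar days after 2019-11-14 is 2019-12-20. 2019-12-20 is a Friday, so no roll-forward applies.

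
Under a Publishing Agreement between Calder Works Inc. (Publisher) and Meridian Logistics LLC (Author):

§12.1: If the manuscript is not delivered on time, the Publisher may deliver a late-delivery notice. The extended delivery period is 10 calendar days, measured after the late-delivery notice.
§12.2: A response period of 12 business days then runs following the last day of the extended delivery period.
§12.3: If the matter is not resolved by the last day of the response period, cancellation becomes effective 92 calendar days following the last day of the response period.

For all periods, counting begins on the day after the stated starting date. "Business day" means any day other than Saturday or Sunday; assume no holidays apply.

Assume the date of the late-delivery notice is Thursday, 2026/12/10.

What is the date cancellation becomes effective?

2027/04/07

The last day of the extended delivery period: 10 calendar days after 2026/12/10 is 2026/12/20.
The last day of the response period: 12 business days after Sunday, 2026/12/20, skipping weekends — Dec 21, Dec 22, Dec 23, Dec 24, …, Jan 1, Jan 4, Jan 5 — lands on Tuesday, 2027/01/05.
The date cancellation becomes effective: 2027/01/05 + 92 days = 2027/04/07.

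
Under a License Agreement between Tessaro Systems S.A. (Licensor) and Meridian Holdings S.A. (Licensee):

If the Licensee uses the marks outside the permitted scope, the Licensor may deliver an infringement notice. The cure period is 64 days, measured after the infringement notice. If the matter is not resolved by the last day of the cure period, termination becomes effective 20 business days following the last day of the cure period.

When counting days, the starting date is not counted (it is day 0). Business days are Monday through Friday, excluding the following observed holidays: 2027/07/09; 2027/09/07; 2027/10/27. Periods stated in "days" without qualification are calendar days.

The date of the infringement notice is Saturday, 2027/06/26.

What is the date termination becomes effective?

2027/09/27

The last day of the cure period: 2027/06/26 + 64 days = 2027/08/29.
From Sunday, 2027/08/29, 20 business days (Aug 30, Aug 31, Sep 1, Sep 2, …, Sep 23, Sep 24, Sep 27, skipping weekends and the listed holiday on Sep 7) brings us to Monday, 2027/09/27, which is the date termination becomes effective.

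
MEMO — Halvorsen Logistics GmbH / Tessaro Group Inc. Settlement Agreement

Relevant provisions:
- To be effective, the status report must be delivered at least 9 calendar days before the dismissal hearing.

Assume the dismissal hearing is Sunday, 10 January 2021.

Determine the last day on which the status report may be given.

1 January 2021

10 January 2021 minus 9 days is 1 January 2021.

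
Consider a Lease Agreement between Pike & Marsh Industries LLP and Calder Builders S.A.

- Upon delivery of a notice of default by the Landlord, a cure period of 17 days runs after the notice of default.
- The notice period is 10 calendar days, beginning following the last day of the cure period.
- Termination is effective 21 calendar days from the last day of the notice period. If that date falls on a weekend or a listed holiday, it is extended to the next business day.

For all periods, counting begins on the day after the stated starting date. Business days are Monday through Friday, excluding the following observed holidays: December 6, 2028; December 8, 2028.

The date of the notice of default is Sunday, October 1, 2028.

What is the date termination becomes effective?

The last day of the cure period: October 1, 2028 + 17 days = October 18, 2028.
Adding 10 calendar days to October 18, 2028 gives October 28, 2028, which is the last day of the notice period.
The date termination becomes effective: 21 calendar days after October 28, 2028 is November 18, 2028. That falls on a Saturday, so it rolls to the next business day, Monday, November 20, 2028.

November 20, 2028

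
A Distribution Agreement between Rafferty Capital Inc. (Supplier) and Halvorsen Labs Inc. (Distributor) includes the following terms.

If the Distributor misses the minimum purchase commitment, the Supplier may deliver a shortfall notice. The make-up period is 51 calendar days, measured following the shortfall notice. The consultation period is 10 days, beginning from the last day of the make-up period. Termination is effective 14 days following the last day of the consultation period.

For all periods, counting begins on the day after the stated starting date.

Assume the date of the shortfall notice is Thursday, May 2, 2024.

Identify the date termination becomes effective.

July 16, 2024

Adding 51 calendar days to May 2, 2024 gives June 22, 2024, which is the last day of the make-up period.
The last day of the consultation period: June 22, 2024 + 10 days = July 2, 2024.
The date termination becomes effective: 14 calendar days after July 2, 2024 is July 16, 2024.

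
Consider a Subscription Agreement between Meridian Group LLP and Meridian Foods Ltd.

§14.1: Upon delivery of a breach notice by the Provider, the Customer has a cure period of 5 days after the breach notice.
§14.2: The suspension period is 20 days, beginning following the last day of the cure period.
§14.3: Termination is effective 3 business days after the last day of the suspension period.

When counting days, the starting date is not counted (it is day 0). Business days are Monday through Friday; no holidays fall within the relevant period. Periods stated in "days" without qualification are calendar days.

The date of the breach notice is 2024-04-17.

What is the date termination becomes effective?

2024-05-15

The last day of the cure period: 5 calendar days after 2024-04-17 is 2024-04-22.
The last day of the suspension period: 2024-04-22 + 20 days = 2024-05-12.
From Sunday, 2024-05-12, 3 business days (May 13, May 14, May 15, skipping weekends) brings us to Wednesday, 2024-05-15, which is the date termination becomes effective.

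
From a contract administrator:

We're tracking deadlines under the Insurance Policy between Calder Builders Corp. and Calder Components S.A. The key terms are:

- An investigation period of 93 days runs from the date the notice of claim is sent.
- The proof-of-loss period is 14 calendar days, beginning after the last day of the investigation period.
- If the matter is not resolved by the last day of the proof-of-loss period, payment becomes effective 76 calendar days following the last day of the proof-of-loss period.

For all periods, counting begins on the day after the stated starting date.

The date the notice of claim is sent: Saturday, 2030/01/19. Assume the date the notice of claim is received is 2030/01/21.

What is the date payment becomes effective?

Adding 93 calendar days to 2030/01/19 gives 2030/04/22, which is the last day of the investigation period.
The last day of the proof-of-loss period: 2030/04/22 + 14 days = 2030/05/06.
The date payment becomes effective: 2030/05/06 + 76 days = 2030/07/21.

2030/07/21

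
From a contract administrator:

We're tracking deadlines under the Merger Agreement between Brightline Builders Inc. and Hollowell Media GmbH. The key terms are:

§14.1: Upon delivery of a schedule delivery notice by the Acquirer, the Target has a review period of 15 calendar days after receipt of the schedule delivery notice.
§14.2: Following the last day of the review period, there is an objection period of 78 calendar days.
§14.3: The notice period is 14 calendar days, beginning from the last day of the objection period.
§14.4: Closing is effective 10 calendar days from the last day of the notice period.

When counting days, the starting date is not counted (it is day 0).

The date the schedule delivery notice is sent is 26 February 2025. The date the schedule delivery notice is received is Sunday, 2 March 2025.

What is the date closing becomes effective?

27 June 2025

The last day of the review period: 2 March 2025 + 15 days = 17 March 2025.
The last day of the objection period: 78 calendar days after 17 March 2025 is 3 June 2025.
The last day of the notice period: 14 calendar days after 3 June 2025 is 17 June 2025.
The date closing becomes effective: 10 calendar days after 17 June 2025 is 27 June 2025.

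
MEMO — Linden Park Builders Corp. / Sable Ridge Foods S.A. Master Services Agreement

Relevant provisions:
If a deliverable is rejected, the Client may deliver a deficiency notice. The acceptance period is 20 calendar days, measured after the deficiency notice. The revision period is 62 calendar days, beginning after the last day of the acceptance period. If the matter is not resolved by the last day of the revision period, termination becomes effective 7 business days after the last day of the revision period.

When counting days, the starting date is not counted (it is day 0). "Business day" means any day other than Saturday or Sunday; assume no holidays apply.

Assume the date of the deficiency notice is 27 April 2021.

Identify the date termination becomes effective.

27 July 2021

The last day of the acceptance period: 20 calendar days after 27 April 2021 is 17 May 2021.
The last day of the revision period: 62 calendar days after 17 May 2021 is 18 July 2021.
From Sunday, 18 July 2021, 7 business days (Jul 19, Jul 20, Jul 21, Jul 22, Jul 23, Jul 26, Jul 27, skipping weekends) brings us to Tuesday, 27 July 2021, which is the date termination becomes effective.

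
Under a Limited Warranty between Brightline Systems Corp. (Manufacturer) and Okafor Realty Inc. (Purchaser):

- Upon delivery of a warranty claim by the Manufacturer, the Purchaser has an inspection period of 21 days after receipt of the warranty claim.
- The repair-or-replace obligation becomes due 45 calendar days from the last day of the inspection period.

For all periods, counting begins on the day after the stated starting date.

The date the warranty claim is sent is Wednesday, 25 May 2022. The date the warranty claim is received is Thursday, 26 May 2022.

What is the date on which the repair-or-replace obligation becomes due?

31 July 2022

The last day of the inspection period: 26 May 2022 + 21 days = 16 June 2022.
The date on which the repair-or-replace obligation becomes due: 16 June 2022 + 45 days = 31 July 2022.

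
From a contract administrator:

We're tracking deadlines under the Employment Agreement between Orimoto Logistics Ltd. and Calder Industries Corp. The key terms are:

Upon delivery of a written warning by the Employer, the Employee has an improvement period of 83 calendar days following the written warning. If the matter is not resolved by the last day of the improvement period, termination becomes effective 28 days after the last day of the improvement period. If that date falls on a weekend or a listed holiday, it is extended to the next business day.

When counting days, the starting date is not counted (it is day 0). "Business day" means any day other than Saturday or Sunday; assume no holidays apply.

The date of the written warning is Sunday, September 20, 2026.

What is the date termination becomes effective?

January 11, 2027

The last day of the improvement period: 83 calendar days after September 20, 2026 is December 12, 2026.
The date termination becomes effective: December 12, 2026 + 28 days = January 9, 2027. That falls on a Saturday, so it rolls to the next business day, Monday, January 11, 2027.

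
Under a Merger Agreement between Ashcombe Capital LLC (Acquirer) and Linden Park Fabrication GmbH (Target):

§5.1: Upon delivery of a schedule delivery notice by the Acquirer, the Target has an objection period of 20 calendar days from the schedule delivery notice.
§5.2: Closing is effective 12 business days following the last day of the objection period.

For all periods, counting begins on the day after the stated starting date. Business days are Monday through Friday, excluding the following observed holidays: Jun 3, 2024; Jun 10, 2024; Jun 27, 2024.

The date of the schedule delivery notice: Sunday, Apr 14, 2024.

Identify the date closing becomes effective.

May 21, 2024

The last day of the objection period: 20 calendar days after Apr 14, 2024 is May 4, 2024.
From Saturday, May 4, 2024, 12 business days (May 6, May 7, May 8, May 9, …, May 17, May 20, May 21, skipping weekends) brings us to Tuesday, May 21, 2024, which is the date closing becomes effective.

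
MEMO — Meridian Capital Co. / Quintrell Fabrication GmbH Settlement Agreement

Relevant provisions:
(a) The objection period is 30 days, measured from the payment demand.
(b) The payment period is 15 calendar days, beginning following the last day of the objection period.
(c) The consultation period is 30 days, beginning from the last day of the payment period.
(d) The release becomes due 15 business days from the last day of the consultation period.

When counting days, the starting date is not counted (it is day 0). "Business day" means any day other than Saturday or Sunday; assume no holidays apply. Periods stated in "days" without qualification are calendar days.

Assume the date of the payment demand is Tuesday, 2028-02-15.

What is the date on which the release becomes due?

Adding 30 calendar days to 2028-02-15 gives 2028-03-16, which is the last day of the objection period.
The last day of the payment period: 2028-03-16 + 15 days = 2028-03-31.
Adding 30 calendar days to 2028-03-31 gives 2028-04-30, which is the last day of the consultation period.
The date on which the release becomes due: 15 business days after Sunday, 2028-04-30, skipping weekends — May 1, May 2, May 3, May 4, …, May 17, May 18, May 19 — lands on Friday, 2028-05-19.

2028-05-19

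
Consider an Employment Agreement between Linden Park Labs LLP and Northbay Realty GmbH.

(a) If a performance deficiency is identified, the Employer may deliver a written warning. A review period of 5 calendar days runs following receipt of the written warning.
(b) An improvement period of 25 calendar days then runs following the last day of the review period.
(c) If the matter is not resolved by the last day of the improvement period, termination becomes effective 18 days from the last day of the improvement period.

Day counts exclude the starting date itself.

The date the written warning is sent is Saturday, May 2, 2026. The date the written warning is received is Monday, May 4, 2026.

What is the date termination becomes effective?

Jun 21, 2026

The last day of the review period: May 4, 2026 + 5 days = May 9, 2026.
The last day of the improvement period: May 9, 2026 + 25 days = Jun 3, 2026.
Adding 18 calendar days to Jun 3, 2026 gives Jun 21, 2026, which is the date termination becomes effective.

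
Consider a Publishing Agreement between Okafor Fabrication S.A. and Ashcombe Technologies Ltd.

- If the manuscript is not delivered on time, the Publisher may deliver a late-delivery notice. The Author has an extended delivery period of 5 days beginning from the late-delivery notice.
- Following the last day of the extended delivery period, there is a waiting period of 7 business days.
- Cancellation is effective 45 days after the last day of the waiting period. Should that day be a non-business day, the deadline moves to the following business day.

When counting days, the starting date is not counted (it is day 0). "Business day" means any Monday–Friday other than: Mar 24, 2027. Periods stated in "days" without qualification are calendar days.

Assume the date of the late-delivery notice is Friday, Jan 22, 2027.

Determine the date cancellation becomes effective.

Mar 22, 2027

The last day of the extended delivery period: 5 calendar days after Jan 22, 2027 is Jan 27, 2027.
The last day of the waiting period: 7 business days after Wednesday, Jan 27, 2027, skipping weekends — Jan 28, Jan 29, Feb 1, Feb 2, Feb 3, Feb 4, Feb 5 — lands on Friday, Feb 5, 2027.
Adding 45 calendar days to Feb 5, 2027 gives Mar 22, 2027, which is the date cancellation becomes effective. Mar 22, 2027 is a Monday and is not a listed holiday, so no roll-forward applies.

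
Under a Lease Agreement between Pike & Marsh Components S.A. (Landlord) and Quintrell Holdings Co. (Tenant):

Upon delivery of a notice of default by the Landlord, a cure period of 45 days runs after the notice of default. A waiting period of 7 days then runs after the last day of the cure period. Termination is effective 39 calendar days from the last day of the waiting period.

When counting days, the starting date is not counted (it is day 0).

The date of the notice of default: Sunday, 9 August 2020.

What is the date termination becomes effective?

Adding 45 calendar days to 9 August 2020 gives 23 September 2020, which is the last day of the cure period.
The last day of the waiting period: 7 calendar days after 23 September 2020 is 30 September 2020.
The date termination becomes effective: 39 calendar days after 30 September 2020 is 8 November 2020.

8 November 2020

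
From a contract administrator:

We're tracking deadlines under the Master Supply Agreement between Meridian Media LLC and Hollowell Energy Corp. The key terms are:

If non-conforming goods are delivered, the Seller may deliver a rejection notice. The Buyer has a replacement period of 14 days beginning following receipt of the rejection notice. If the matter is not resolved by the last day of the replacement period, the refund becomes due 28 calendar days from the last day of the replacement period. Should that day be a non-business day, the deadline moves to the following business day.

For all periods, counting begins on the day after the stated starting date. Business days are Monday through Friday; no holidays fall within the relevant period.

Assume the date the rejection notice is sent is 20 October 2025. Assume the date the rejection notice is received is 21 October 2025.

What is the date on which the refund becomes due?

Adding 14 calendar days to 21 October 2025 gives 4 November 2025, which is the last day of the replacement period.
The date on which the refund becomes due: 4 November 2025 + 28 days = 2 December 2025. 2 December 2025 is a Tuesday, so no roll-forward applies.

2 December 2025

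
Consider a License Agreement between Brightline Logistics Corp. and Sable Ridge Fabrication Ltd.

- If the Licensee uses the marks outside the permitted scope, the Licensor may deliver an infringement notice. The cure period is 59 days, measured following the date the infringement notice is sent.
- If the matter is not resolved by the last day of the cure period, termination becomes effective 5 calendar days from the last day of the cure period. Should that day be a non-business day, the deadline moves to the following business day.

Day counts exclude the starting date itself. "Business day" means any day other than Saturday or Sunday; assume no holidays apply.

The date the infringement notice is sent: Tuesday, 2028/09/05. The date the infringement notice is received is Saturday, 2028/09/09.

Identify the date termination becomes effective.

The last day of the cure period: 59 calendar days after 2028/09/05 is 2028/11/03.
The date termination becomes effective: 2028/11/03 + 5 days = 2028/11/08. 2028/11/08 is a Wednesday, so no roll-forward applies.

2028/11/08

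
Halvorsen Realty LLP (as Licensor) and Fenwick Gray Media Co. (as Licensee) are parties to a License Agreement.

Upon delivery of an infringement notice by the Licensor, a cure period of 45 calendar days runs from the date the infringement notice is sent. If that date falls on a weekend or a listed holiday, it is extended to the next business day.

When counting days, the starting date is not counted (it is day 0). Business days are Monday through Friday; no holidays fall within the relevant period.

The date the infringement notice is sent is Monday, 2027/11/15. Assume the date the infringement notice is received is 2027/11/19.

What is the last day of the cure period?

The last day of the cure period: 2027/11/15 + 45 days = 2027/12/30. 2027/12/30 is a Thursday, so no roll-forward applies.

2027/12/30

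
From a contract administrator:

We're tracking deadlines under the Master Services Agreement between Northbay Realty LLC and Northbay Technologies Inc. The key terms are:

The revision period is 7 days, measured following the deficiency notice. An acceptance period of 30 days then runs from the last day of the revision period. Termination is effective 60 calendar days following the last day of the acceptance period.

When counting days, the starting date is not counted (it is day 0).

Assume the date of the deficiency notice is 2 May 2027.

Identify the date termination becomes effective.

7 August 2027

The last day of the revision period: 2 May 2027 + 7 days = 9 May 2027.
The last day of the acceptance period: 9 May 2027 + 30 days = 8 June 2027.
The date termination becomes effective: 60 calendar days after 8 June 2027 is 7 August 2027.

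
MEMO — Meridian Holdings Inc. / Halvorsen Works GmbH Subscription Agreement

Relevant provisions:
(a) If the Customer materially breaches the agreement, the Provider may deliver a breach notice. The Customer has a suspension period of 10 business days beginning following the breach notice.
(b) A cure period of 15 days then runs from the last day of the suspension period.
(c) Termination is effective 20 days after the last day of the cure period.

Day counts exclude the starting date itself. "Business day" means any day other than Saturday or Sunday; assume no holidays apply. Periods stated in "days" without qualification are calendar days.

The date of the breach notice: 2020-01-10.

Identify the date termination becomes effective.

2020-02-28

From Friday, 2020-01-10, 10 business days (Jan 13, Jan 14, Jan 15, Jan 16, Jan 17, Jan 20, Jan 21, Jan 22, Jan 23, Jan 24, skipping weekends) brings us to Friday, 2020-01-24, which is the last day of the suspension period.
The last day of the cure period: 15 calendar days after 2020-01-24 is 2020-02-08.
The date termination becomes effective: 2020-02-08 + 20 days = 2020-02-28.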